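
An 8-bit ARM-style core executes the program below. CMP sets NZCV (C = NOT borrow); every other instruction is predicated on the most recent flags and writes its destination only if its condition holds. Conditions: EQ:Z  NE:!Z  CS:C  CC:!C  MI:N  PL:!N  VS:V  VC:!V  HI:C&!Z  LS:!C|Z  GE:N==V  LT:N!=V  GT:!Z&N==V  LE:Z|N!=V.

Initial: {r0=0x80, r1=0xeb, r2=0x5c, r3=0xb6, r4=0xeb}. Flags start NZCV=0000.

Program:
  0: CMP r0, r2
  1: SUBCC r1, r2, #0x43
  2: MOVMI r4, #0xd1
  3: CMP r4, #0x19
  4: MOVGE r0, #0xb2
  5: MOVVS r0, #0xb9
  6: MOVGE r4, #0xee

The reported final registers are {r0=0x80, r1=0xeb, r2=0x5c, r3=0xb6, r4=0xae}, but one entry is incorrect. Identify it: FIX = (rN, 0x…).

FIX = (r4, 0xeb)

0: ✓ CMP  NZCV=0011
1: · SUBCC
2: · MOVMI
3: ✓ CMP  NZCV=1010
4: · MOVGE
5: · MOVVS
6: · MOVGE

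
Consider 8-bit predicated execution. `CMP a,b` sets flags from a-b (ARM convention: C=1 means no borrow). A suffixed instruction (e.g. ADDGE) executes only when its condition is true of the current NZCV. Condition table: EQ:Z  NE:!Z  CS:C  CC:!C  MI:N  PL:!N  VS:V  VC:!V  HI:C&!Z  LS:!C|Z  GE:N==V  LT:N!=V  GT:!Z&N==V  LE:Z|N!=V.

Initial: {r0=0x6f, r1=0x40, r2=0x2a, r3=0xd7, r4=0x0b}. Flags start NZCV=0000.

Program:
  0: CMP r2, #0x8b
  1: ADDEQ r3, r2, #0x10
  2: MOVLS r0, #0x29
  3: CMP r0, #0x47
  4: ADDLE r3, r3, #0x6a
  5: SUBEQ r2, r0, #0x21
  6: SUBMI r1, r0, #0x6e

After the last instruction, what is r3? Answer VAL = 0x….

[0] flags=1001 → (cmp)
[1] flags=1001 EQ?F → skip
[2] flags=1001 LS?T → r0=0x29
[3] flags=1000 → (cmp)
[4] flags=1000 LE?T → r3=0x41
[5] flags=1000 EQ?F → skip
[6] flags=1000 MI?T → r1=0xbb

VAL = 0x41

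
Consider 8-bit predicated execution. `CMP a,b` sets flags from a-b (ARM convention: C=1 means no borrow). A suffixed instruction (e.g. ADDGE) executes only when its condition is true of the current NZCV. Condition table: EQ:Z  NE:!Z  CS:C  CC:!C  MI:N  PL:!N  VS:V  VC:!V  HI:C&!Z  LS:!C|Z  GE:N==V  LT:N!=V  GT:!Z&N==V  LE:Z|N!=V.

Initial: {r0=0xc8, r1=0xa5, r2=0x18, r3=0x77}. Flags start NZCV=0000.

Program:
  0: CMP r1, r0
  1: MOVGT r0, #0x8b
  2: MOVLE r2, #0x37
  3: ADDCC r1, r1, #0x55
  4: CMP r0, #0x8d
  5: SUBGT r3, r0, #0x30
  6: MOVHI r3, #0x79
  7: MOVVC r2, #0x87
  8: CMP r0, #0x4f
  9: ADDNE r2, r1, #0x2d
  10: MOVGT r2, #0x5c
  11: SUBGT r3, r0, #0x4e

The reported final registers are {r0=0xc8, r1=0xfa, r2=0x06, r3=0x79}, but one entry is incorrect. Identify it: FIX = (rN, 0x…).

0: ✓ CMP  NZCV=1000
1: · MOVGT
2: ✓ MOVLE  r2←0x37
3: ✓ ADDCC  r1←0xfa
4: ✓ CMP  NZCV=0010
5: ✓ SUBGT  r3←0x98
6: ✓ MOVHI  r3←0x79
7: ✓ MOVVC  r2←0x87
8: ✓ CMP  NZCV=0011
9: ✓ ADDNE  r2←0x27
10: · MOVGT
11: · SUBGT

FIX = (r2, 0x27)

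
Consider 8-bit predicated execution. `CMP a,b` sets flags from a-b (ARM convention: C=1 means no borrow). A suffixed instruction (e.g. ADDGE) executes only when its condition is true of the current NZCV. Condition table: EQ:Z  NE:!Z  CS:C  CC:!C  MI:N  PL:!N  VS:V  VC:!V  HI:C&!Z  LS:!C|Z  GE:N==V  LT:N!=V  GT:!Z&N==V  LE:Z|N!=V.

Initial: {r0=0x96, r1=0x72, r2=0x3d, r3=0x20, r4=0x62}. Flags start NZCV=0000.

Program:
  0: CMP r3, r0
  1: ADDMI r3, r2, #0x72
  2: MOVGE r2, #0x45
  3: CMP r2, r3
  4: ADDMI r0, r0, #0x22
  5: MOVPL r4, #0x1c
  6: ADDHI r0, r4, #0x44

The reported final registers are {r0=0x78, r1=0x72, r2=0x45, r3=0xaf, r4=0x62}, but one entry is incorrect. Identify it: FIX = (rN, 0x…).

FIX = (r0, 0xb8)

[0] flags=1001 → (cmp)
[1] flags=1001 MI?T → r3=0xaf
[2] flags=1001 GE?T → r2=0x45
[3] flags=1001 → (cmp)
[4] flags=1001 MI?T → r0=0xb8
[5] flags=1001 PL?F → skip
[6] flags=1001 HI?F → skip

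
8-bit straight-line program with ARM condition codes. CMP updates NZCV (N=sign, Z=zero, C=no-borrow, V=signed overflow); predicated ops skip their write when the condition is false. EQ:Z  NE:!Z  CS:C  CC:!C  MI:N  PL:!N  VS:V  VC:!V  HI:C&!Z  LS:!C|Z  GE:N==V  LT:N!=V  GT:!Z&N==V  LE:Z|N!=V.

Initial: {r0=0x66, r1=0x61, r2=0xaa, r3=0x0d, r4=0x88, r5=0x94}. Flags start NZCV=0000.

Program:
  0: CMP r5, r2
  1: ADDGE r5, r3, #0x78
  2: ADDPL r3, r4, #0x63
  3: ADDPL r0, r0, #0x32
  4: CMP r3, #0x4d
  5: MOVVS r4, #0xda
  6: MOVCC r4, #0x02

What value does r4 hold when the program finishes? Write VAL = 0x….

VAL = 0x02

0: ✓ CMP  NZCV=1000
1: · ADDGE
2: · ADDPL
3: · ADDPL
4: ✓ CMP  NZCV=1000
5: · MOVVS
6: ✓ MOVCC  r4←0x02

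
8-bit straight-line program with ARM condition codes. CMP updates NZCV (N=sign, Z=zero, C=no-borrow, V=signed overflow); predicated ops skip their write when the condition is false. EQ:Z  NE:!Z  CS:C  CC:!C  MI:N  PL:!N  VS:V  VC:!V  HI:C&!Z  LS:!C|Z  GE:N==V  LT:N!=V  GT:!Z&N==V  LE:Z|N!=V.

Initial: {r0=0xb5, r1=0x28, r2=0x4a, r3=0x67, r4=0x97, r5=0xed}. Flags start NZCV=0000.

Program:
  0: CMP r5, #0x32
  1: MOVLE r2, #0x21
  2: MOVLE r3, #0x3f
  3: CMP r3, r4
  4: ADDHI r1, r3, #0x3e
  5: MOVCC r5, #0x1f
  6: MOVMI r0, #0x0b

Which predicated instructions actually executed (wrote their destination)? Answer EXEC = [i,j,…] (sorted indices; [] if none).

EXEC = [1,2,5,6]

0: ✓ CMP  NZCV=1010
1: ✓ MOVLE  r2←0x21
2: ✓ MOVLE  r3←0x3f
3: ✓ CMP  NZCV=1001
4: · ADDHI
5: ✓ MOVCC  r5←0x1f
6: ✓ MOVMI  r0←0x0b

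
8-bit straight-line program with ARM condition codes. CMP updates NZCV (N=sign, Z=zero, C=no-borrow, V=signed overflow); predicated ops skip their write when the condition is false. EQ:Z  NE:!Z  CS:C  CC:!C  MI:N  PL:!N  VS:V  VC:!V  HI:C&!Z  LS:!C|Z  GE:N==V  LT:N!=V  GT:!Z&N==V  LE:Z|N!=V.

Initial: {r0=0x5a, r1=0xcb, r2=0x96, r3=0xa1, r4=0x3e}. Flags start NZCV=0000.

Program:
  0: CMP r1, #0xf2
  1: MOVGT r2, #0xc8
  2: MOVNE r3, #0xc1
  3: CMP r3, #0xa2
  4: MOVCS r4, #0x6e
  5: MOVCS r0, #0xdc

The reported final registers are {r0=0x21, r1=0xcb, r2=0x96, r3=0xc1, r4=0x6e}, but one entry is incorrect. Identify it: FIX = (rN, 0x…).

0: ✓ CMP  NZCV=1000
1: · MOVGT
2: ✓ MOVNE  r3←0xc1
3: ✓ CMP  NZCV=0010
4: ✓ MOVCS  r4←0x6e
5: ✓ MOVCS  r0←0xdc

FIX = (r0, 0xdc)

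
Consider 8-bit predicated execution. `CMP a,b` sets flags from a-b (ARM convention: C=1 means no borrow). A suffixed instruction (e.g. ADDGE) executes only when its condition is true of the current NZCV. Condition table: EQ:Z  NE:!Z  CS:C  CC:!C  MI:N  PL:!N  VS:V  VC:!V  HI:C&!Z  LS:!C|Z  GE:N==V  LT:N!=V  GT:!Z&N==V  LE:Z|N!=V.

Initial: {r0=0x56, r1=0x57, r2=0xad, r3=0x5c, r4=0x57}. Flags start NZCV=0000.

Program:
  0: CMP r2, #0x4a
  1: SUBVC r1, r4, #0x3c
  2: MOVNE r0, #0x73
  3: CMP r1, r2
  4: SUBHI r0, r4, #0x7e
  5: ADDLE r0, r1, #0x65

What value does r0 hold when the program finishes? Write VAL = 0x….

[0] flags=0011 → (cmp)
[1] flags=0011 VC?F → skip
[2] flags=0011 NE?T → r0=0x73
[3] flags=1001 → (cmp)
[4] flags=1001 HI?F → skip
[5] flags=1001 LE?F → skip

VAL = 0x73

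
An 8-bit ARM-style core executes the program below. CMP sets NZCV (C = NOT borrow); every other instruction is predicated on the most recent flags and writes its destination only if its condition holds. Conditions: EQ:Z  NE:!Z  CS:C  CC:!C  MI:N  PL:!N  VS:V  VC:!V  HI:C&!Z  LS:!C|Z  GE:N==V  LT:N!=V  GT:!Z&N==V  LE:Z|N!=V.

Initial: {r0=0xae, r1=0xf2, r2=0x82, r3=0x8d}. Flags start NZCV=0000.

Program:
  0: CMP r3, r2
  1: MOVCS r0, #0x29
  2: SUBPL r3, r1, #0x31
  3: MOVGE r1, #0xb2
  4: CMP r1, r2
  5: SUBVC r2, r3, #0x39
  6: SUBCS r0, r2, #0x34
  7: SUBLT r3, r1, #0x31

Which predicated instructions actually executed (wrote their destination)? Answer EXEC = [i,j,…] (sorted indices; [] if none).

EXEC = [1,2,3,5,6]

0: ✓ CMP  NZCV=0010
1: ✓ MOVCS  r0←0x29
2: ✓ SUBPL  r3←0xc1
3: ✓ MOVGE  r1←0xb2
4: ✓ CMP  NZCV=0010
5: ✓ SUBVC  r2←0x88
6: ✓ SUBCS  r0←0x54
7: · SUBLT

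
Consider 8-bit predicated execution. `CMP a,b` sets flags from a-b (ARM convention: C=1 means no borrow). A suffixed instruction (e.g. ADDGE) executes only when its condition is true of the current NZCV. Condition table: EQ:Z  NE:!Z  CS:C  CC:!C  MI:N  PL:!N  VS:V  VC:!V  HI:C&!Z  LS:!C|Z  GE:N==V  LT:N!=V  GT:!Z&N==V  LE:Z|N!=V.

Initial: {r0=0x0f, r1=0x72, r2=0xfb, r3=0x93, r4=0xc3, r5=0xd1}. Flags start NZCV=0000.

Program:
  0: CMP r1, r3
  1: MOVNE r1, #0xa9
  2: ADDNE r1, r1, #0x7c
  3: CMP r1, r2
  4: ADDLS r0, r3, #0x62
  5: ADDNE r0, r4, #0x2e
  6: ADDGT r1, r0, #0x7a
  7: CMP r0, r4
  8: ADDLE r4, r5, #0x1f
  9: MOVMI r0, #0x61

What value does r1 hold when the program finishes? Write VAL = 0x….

[0] flags=1001 → (cmp)
[1] flags=1001 NE?T → r1=0xa9
[2] flags=1001 NE?T → r1=0x25
[3] flags=0000 → (cmp)
[4] flags=0000 LS?T → r0=0xf5
[5] flags=0000 NE?T → r0=0xf1
[6] flags=0000 GT?T → r1=0x6b
[7] flags=0010 → (cmp)
[8] flags=0010 LE?F → skip
[9] flags=0010 MI?F → skip

VAL = 0x6b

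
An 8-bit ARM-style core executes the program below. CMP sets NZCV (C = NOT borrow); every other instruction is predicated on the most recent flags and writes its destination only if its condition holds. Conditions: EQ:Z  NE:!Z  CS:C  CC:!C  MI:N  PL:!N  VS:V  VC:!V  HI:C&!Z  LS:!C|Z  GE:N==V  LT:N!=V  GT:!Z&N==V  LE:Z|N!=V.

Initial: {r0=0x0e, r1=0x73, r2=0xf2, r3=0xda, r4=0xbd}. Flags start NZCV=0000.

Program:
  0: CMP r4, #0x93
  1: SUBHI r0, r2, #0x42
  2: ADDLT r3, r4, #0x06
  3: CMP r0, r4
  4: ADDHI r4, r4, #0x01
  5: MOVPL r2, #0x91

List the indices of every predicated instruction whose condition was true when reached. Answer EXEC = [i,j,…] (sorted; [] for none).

EXEC = [1]

0: ✓ CMP  NZCV=0010
1: ✓ SUBHI  r0←0xb0
2: · ADDLT
3: ✓ CMP  NZCV=1000
4: · ADDHI
5: · MOVPL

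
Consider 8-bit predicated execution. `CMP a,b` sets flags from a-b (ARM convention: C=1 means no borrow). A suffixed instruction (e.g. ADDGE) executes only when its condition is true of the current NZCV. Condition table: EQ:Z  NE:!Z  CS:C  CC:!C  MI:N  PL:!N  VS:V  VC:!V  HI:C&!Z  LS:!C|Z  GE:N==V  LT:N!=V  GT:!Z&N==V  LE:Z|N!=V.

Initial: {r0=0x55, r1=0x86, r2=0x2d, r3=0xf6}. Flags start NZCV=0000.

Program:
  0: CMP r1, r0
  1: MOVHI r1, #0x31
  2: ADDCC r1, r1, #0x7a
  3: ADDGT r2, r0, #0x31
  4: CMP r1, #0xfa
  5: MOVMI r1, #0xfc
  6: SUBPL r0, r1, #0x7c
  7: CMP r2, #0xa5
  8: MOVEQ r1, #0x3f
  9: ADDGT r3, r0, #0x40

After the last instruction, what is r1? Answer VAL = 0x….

0: ✓ CMP  NZCV=0011
1: ✓ MOVHI  r1←0x31
2: · ADDCC
3: · ADDGT
4: ✓ CMP  NZCV=0000
5: · MOVMI
6: ✓ SUBPL  r0←0xb5
7: ✓ CMP  NZCV=1001
8: · MOVEQ
9: ✓ ADDGT  r3←0xf5

VAL = 0x31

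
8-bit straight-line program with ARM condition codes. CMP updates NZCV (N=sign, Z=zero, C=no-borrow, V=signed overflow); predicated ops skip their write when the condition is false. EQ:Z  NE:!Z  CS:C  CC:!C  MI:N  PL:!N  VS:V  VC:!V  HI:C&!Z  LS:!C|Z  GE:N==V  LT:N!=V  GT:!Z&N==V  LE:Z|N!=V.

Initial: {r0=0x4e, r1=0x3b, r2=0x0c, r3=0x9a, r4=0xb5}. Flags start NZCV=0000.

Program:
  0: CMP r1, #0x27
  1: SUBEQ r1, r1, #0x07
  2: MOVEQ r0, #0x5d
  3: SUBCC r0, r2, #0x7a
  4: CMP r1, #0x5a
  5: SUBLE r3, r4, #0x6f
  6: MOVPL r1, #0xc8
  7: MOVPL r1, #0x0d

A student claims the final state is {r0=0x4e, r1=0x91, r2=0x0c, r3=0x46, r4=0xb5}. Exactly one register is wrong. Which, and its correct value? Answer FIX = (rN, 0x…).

0: ✓ CMP  NZCV=0010
1: · SUBEQ
2: · MOVEQ
3: · SUBCC
4: ✓ CMP  NZCV=1000
5: ✓ SUBLE  r3←0x46
6: · MOVPL
7: · MOVPL

FIX = (r1, 0x3b)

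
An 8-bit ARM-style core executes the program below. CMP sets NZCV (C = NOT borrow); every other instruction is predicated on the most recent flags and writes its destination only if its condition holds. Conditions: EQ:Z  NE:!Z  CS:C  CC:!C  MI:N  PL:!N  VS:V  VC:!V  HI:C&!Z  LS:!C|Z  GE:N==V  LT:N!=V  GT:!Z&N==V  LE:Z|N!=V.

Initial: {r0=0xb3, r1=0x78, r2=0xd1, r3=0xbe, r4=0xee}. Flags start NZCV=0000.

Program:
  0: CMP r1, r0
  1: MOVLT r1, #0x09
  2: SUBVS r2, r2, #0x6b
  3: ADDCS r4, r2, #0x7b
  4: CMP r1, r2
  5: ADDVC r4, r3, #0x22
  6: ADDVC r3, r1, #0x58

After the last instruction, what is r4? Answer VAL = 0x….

0: ✓ CMP  NZCV=1001
1: · MOVLT
2: ✓ SUBVS  r2←0x66
3: · ADDCS
4: ✓ CMP  NZCV=0010
5: ✓ ADDVC  r4←0xe0
6: ✓ ADDVC  r3←0xd0

VAL = 0xe0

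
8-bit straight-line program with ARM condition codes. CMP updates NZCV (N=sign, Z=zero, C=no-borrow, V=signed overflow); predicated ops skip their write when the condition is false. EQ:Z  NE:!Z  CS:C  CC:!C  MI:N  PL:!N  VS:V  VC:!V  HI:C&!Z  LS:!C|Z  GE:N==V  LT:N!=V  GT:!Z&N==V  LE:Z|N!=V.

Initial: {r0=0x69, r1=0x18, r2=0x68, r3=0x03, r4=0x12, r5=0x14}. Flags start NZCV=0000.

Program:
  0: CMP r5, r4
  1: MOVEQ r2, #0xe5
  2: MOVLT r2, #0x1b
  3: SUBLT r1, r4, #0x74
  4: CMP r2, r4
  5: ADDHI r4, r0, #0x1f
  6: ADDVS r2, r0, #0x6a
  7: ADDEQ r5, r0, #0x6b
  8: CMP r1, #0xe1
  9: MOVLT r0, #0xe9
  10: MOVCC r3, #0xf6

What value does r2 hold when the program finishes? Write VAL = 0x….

VAL = 0x68

0: ✓ CMP  NZCV=0010
1: · MOVEQ
2: · MOVLT
3: · SUBLT
4: ✓ CMP  NZCV=0010
5: ✓ ADDHI  r4←0x88
6: · ADDVS
7: · ADDEQ
8: ✓ CMP  NZCV=0000
9: · MOVLT
10: ✓ MOVCC  r3←0xf6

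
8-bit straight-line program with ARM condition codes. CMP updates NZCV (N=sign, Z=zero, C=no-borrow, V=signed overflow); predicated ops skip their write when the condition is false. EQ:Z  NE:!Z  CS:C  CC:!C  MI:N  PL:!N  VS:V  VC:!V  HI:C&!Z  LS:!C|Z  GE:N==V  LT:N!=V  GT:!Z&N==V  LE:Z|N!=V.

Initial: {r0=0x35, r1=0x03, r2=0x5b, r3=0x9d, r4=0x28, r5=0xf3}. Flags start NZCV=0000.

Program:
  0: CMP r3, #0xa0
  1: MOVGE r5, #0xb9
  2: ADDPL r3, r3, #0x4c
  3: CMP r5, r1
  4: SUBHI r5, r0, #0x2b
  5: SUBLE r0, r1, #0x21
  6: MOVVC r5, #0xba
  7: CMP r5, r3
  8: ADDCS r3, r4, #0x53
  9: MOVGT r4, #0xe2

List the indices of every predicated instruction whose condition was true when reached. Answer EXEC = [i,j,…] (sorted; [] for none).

[0] flags=1000 → (cmp)
[1] flags=1000 GE?F → skip
[2] flags=1000 PL?F → skip
[3] flags=1010 → (cmp)
[4] flags=1010 HI?T → r5=0x0a
[5] flags=1010 LE?T → r0=0xe2
[6] flags=1010 VC?T → r5=0xba
[7] flags=0010 → (cmp)
[8] flags=0010 CS?T → r3=0x7b
[9] flags=0010 GT?T → r4=0xe2

EXEC = [4,5,6,8,9]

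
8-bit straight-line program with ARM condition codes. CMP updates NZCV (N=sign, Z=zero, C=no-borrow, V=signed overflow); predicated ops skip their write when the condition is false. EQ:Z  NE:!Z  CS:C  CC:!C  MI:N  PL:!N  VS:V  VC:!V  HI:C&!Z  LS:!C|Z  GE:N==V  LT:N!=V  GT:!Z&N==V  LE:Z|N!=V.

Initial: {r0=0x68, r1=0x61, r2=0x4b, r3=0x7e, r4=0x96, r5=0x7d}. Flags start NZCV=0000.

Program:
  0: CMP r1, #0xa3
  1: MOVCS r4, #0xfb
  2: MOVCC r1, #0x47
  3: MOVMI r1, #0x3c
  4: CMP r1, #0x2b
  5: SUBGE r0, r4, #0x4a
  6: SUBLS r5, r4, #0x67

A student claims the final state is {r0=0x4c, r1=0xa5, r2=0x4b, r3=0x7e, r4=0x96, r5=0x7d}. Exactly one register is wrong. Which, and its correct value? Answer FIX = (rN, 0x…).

0: ✓ CMP  NZCV=1001
1: · MOVCS
2: ✓ MOVCC  r1←0x47
3: ✓ MOVMI  r1←0x3c
4: ✓ CMP  NZCV=0010
5: ✓ SUBGE  r0←0x4c
6: · SUBLS

FIX = (r1, 0x3c)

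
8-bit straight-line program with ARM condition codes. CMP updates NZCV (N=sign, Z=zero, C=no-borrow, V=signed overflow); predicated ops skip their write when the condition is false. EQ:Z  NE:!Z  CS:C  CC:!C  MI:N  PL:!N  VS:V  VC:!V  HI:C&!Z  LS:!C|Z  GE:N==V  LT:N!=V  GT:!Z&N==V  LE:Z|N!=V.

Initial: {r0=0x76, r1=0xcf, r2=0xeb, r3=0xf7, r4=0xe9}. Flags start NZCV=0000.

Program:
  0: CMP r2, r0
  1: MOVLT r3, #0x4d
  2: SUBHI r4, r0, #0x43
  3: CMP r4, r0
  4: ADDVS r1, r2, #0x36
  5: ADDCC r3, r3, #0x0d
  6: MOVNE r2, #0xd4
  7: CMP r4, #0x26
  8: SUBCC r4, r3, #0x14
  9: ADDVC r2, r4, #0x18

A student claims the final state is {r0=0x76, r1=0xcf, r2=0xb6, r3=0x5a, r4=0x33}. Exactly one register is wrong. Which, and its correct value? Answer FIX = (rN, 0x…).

FIX = (r2, 0x4b)

0: ✓ CMP  NZCV=0011
1: ✓ MOVLT  r3←0x4d
2: ✓ SUBHI  r4←0x33
3: ✓ CMP  NZCV=1000
4: · ADDVS
5: ✓ ADDCC  r3←0x5a
6: ✓ MOVNE  r2←0xd4
7: ✓ CMP  NZCV=0010
8: · SUBCC
9: ✓ ADDVC  r2←0x4b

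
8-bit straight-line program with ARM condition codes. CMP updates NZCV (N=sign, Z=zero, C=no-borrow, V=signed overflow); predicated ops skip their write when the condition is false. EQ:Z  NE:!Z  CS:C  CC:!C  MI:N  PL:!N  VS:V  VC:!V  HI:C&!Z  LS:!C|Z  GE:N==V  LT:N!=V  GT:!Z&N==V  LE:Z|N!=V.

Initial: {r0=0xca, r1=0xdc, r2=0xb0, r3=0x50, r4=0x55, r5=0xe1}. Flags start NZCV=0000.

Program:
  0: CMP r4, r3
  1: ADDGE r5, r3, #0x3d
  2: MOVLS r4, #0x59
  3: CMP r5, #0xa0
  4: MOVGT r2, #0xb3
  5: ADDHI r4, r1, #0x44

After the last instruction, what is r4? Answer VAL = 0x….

VAL = 0x55

[0] flags=0010 → (cmp)
[1] flags=0010 GE?T → r5=0x8d
[2] flags=0010 LS?F → skip
[3] flags=1000 → (cmp)
[4] flags=1000 GT?F → skip
[5] flags=1000 HI?F → skip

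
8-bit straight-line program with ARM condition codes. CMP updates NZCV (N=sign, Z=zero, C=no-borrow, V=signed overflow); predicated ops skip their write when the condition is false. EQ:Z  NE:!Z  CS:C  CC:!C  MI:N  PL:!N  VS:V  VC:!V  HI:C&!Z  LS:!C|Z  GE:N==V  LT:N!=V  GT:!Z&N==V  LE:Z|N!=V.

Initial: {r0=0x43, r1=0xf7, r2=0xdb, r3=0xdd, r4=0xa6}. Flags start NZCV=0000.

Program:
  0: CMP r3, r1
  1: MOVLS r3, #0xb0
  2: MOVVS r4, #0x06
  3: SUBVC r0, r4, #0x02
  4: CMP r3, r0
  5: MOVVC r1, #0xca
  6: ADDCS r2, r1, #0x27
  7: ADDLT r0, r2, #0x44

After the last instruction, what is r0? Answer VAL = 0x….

[0] flags=1000 → (cmp)
[1] flags=1000 LS?T → r3=0xb0
[2] flags=1000 VS?F → skip
[3] flags=1000 VC?T → r0=0xa4
[4] flags=0010 → (cmp)
[5] flags=0010 VC?T → r1=0xca
[6] flags=0010 CS?T → r2=0xf1
[7] flags=0010 LT?F → skip

VAL = 0xa4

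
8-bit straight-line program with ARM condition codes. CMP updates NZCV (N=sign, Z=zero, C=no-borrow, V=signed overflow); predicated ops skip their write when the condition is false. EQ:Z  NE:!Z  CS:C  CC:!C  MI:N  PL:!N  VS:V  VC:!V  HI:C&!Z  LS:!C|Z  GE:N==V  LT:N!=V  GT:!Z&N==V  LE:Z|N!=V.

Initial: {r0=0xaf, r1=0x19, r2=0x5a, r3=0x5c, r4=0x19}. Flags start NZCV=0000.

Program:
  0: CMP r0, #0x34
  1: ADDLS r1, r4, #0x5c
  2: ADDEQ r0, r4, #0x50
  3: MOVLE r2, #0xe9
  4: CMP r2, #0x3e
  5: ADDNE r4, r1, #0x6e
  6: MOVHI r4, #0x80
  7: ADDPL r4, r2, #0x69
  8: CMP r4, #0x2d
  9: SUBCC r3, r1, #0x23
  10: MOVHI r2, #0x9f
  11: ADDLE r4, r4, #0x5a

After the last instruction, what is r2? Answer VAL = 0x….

VAL = 0x9f

[0] flags=0011 → (cmp)
[1] flags=0011 LS?F → skip
[2] flags=0011 EQ?F → skip
[3] flags=0011 LE?T → r2=0xe9
[4] flags=1010 → (cmp)
[5] flags=1010 NE?T → r4=0x87
[6] flags=1010 HI?T → r4=0x80
[7] flags=1010 PL?F → skip
[8] flags=0011 → (cmp)
[9] flags=0011 CC?F → skip
[10] flags=0011 HI?T → r2=0x9f
[11] flags=0011 LE?T → r4=0xda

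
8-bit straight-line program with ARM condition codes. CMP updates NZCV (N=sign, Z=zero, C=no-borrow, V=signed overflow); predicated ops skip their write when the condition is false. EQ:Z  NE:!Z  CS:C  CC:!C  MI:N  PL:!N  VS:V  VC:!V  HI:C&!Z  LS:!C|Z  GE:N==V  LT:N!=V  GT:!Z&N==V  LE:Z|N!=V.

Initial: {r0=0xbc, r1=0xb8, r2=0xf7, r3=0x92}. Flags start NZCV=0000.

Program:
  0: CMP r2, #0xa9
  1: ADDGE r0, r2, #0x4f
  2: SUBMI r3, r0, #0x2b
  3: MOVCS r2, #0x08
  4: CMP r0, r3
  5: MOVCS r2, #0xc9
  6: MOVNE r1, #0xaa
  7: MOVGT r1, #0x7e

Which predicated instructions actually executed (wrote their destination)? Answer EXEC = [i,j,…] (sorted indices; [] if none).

[0] flags=0010 → (cmp)
[1] flags=0010 GE?T → r0=0x46
[2] flags=0010 MI?F → skip
[3] flags=0010 CS?T → r2=0x08
[4] flags=1001 → (cmp)
[5] flags=1001 CS?F → skip
[6] flags=1001 NE?T → r1=0xaa
[7] flags=1001 GT?T → r1=0x7e

EXEC = [1,3,6,7]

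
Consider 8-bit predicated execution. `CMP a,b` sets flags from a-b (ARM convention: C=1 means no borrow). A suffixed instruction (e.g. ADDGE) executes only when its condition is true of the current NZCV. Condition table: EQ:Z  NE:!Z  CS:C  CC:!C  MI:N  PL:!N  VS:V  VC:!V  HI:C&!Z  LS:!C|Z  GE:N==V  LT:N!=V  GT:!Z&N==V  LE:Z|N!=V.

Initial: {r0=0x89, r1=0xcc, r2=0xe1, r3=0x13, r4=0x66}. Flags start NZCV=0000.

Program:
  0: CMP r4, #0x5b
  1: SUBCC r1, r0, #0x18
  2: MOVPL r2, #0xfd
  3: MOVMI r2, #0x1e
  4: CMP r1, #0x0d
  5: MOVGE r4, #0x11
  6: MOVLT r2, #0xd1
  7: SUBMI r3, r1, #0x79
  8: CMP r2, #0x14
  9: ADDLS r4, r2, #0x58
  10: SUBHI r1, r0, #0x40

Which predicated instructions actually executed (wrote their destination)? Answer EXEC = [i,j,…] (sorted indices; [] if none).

0: ✓ CMP  NZCV=0010
1: · SUBCC
2: ✓ MOVPL  r2←0xfd
3: · MOVMI
4: ✓ CMP  NZCV=1010
5: · MOVGE
6: ✓ MOVLT  r2←0xd1
7: ✓ SUBMI  r3←0x53
8: ✓ CMP  NZCV=1010
9: · ADDLS
10: ✓ SUBHI  r1←0x49

EXEC = [2,6,7,10]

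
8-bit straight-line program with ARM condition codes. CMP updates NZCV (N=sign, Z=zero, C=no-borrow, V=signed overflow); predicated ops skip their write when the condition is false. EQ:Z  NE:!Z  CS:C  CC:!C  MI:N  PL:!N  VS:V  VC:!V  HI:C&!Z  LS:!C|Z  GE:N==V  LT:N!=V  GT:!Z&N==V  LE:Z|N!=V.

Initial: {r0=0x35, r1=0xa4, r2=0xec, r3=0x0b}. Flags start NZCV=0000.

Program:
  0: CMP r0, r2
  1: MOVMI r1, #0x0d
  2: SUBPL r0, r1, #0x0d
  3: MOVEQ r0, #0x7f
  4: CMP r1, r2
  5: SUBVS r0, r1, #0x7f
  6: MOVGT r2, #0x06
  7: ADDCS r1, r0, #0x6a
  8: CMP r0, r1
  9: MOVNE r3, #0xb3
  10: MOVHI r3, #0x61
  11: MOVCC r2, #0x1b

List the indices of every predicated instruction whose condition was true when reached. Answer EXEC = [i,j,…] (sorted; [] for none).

[0] flags=0000 → (cmp)
[1] flags=0000 MI?F → skip
[2] flags=0000 PL?T → r0=0x97
[3] flags=0000 EQ?F → skip
[4] flags=1000 → (cmp)
[5] flags=1000 VS?F → skip
[6] flags=1000 GT?F → skip
[7] flags=1000 CS?F → skip
[8] flags=1000 → (cmp)
[9] flags=1000 NE?T → r3=0xb3
[10] flags=1000 HI?F → skip
[11] flags=1000 CC?T → r2=0x1b

EXEC = [2,9,11]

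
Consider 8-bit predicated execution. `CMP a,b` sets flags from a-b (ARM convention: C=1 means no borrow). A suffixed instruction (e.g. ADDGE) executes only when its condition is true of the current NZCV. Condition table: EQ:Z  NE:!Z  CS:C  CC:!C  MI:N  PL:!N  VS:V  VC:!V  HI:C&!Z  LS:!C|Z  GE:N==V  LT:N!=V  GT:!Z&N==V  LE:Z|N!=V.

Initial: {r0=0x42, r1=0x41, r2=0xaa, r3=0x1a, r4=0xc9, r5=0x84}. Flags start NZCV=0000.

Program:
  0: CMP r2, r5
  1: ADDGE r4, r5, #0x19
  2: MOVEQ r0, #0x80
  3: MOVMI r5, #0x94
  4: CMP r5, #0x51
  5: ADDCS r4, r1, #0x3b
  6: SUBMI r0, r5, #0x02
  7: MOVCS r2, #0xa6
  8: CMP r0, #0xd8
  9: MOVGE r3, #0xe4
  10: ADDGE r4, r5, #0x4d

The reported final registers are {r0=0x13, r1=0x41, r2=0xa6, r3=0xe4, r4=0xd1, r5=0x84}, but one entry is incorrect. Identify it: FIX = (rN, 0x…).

FIX = (r0, 0x42)

[0] flags=0010 → (cmp)
[1] flags=0010 GE?T → r4=0x9d
[2] flags=0010 EQ?F → skip
[3] flags=0010 MI?F → skip
[4] flags=0011 → (cmp)
[5] flags=0011 CS?T → r4=0x7c
[6] flags=0011 MI?F → skip
[7] flags=0011 CS?T → r2=0xa6
[8] flags=0000 → (cmp)
[9] flags=0000 GE?T → r3=0xe4
[10] flags=0000 GE?T → r4=0xd1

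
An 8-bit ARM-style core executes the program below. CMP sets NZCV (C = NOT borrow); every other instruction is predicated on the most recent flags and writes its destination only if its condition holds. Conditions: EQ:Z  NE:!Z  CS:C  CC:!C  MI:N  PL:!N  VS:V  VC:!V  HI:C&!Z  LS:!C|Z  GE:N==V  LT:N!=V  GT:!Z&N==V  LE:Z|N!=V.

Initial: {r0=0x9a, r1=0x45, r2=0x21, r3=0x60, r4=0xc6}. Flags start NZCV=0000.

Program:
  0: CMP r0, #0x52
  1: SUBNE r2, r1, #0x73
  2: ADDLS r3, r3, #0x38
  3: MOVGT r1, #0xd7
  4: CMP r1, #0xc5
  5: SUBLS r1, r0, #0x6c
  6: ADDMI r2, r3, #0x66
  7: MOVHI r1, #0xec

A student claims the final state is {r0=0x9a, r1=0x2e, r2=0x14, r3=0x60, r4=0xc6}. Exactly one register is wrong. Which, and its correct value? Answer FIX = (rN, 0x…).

FIX = (r2, 0xc6)

0: ✓ CMP  NZCV=0011
1: ✓ SUBNE  r2←0xd2
2: · ADDLS
3: · MOVGT
4: ✓ CMP  NZCV=1001
5: ✓ SUBLS  r1←0x2e
6: ✓ ADDMI  r2←0xc6
7: · MOVHI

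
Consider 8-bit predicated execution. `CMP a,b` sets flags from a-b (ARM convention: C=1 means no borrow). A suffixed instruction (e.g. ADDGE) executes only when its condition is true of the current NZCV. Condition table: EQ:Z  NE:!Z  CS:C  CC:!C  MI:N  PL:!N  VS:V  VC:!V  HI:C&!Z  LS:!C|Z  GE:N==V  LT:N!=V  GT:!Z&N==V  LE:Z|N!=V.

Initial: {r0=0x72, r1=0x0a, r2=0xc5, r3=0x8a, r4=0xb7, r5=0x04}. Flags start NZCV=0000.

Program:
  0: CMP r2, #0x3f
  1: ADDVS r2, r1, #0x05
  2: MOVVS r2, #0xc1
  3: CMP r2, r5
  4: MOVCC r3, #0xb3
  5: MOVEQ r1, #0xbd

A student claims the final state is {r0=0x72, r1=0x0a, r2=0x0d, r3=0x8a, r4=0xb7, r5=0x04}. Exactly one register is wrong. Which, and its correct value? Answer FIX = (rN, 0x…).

[0] flags=1010 → (cmp)
[1] flags=1010 VS?F → skip
[2] flags=1010 VS?F → skip
[3] flags=1010 → (cmp)
[4] flags=1010 CC?F → skip
[5] flags=1010 EQ?F → skip

FIX = (r2, 0xc5)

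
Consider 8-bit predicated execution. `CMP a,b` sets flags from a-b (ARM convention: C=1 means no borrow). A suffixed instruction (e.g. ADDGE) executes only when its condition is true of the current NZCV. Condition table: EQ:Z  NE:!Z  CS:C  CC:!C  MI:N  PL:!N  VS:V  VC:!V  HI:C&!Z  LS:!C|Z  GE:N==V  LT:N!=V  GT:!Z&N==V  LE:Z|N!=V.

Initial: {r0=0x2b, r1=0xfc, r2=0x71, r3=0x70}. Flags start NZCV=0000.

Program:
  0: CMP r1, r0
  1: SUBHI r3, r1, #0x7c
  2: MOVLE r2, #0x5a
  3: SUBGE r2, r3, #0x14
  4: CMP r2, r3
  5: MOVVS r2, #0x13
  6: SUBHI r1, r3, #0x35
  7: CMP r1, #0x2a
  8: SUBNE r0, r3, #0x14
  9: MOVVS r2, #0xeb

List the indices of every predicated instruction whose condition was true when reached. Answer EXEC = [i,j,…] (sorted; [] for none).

[0] flags=1010 → (cmp)
[1] flags=1010 HI?T → r3=0x80
[2] flags=1010 LE?T → r2=0x5a
[3] flags=1010 GE?F → skip
[4] flags=1001 → (cmp)
[5] flags=1001 VS?T → r2=0x13
[6] flags=1001 HI?F → skip
[7] flags=1010 → (cmp)
[8] flags=1010 NE?T → r0=0x6c
[9] flags=1010 VS?F → skip

EXEC = [1,2,5,8]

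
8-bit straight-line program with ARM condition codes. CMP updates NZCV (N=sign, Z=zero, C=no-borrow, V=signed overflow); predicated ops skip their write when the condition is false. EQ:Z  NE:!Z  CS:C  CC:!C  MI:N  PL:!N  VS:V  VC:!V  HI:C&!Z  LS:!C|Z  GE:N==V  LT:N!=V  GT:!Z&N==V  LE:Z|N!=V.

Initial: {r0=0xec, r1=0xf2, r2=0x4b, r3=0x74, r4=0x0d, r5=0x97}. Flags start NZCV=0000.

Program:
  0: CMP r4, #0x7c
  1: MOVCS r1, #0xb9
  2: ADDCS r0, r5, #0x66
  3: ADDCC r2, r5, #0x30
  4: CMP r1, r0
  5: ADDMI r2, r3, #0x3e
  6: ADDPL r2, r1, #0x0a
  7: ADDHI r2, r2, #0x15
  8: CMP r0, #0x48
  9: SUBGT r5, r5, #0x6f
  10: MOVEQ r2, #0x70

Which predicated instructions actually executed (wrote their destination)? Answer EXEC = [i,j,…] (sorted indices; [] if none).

[0] flags=1000 → (cmp)
[1] flags=1000 CS?F → skip
[2] flags=1000 CS?F → skip
[3] flags=1000 CC?T → r2=0xc7
[4] flags=0010 → (cmp)
[5] flags=0010 MI?F → skip
[6] flags=0010 PL?T → r2=0xfc
[7] flags=0010 HI?T → r2=0x11
[8] flags=1010 → (cmp)
[9] flags=1010 GT?F → skip
[10] flags=1010 EQ?F → skip

EXEC = [3,6,7]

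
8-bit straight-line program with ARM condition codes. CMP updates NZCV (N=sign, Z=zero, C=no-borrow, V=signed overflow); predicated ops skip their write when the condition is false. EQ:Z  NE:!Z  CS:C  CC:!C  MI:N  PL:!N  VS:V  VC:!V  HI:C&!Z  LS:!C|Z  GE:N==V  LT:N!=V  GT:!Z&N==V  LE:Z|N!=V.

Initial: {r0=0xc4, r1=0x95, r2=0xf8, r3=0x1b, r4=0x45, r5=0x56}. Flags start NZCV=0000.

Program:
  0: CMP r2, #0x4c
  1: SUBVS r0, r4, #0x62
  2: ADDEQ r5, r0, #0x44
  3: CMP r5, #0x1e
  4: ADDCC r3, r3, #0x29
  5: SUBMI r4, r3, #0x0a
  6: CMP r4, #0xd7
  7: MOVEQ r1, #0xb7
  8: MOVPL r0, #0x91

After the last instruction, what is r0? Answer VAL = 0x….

0: ✓ CMP  NZCV=1010
1: · SUBVS
2: · ADDEQ
3: ✓ CMP  NZCV=0010
4: · ADDCC
5: · SUBMI
6: ✓ CMP  NZCV=0000
7: · MOVEQ
8: ✓ MOVPL  r0←0x91

VAL = 0x91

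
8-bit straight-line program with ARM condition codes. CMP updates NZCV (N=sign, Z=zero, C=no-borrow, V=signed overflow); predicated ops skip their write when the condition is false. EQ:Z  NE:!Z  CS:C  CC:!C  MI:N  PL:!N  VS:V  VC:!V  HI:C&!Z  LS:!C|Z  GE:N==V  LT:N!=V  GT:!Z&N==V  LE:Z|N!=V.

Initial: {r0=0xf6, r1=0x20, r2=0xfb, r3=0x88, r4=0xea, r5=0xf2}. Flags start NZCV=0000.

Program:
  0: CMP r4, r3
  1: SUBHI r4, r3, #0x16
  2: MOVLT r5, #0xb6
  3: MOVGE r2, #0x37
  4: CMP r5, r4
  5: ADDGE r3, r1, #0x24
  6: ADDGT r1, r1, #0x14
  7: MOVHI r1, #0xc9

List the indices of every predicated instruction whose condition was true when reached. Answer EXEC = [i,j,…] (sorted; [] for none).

[0] flags=0010 → (cmp)
[1] flags=0010 HI?T → r4=0x72
[2] flags=0010 LT?F → skip
[3] flags=0010 GE?T → r2=0x37
[4] flags=1010 → (cmp)
[5] flags=1010 GE?F → skip
[6] flags=1010 GT?F → skip
[7] flags=1010 HI?T → r1=0xc9

EXEC = [1,3,7]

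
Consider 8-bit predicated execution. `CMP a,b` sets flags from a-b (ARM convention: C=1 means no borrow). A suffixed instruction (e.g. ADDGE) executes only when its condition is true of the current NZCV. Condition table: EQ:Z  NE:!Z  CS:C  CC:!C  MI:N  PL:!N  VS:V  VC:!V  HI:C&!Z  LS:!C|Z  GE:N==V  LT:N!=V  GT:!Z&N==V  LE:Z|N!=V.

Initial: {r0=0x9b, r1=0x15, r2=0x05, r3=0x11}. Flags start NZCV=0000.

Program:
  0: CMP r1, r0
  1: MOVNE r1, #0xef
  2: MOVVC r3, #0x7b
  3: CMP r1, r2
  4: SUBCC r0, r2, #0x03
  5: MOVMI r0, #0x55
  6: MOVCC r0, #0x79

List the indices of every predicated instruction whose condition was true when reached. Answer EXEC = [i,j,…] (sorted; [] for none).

0: ✓ CMP  NZCV=0000
1: ✓ MOVNE  r1←0xef
2: ✓ MOVVC  r3←0x7b
3: ✓ CMP  NZCV=1010
4: · SUBCC
5: ✓ MOVMI  r0←0x55
6: · MOVCC

EXEC = [1,2,5]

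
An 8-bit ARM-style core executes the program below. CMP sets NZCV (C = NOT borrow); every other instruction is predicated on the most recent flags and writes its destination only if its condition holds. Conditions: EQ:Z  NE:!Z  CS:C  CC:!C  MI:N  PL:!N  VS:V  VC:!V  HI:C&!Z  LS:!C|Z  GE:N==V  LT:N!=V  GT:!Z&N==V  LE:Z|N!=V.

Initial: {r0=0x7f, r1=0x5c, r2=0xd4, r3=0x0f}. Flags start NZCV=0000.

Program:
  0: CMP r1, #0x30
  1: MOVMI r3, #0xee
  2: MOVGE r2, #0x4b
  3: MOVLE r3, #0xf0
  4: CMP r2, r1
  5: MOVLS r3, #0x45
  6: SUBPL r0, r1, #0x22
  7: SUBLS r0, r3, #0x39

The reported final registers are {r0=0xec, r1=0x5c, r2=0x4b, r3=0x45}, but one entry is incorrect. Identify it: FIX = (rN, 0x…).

0: ✓ CMP  NZCV=0010
1: · MOVMI
2: ✓ MOVGE  r2←0x4b
3: · MOVLE
4: ✓ CMP  NZCV=1000
5: ✓ MOVLS  r3←0x45
6: · SUBPL
7: ✓ SUBLS  r0←0x0c

FIX = (r0, 0x0c)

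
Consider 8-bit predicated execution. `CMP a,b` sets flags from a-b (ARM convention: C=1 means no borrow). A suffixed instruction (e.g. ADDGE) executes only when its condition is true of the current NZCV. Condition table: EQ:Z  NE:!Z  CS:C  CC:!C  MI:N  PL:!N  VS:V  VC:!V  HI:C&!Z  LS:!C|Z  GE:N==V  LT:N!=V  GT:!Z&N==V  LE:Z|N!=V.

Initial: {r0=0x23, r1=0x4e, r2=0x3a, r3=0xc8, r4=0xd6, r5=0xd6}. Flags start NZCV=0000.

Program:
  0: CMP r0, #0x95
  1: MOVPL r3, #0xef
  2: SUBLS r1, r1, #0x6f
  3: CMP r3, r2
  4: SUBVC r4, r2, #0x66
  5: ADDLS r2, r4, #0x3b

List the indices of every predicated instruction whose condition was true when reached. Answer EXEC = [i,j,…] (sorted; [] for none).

[0] flags=1001 → (cmp)
[1] flags=1001 PL?F → skip
[2] flags=1001 LS?T → r1=0xdf
[3] flags=1010 → (cmp)
[4] flags=1010 VC?T → r4=0xd4
[5] flags=1010 LS?F → skip

EXEC = [2,4]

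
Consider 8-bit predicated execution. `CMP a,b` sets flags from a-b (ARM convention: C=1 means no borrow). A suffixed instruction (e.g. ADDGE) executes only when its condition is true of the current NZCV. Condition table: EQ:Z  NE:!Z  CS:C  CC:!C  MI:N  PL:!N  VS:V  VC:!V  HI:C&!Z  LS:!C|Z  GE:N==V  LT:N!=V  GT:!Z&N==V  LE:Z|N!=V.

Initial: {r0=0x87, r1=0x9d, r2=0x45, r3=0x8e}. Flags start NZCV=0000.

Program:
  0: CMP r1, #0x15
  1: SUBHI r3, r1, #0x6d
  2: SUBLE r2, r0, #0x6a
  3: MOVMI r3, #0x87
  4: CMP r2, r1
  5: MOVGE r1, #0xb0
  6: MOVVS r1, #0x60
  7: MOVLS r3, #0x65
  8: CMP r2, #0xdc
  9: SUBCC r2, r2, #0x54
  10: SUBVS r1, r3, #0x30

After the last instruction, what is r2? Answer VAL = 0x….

VAL = 0xc9

[0] flags=1010 → (cmp)
[1] flags=1010 HI?T → r3=0x30
[2] flags=1010 LE?T → r2=0x1d
[3] flags=1010 MI?T → r3=0x87
[4] flags=1001 → (cmp)
[5] flags=1001 GE?T → r1=0xb0
[6] flags=1001 VS?T → r1=0x60
[7] flags=1001 LS?T → r3=0x65
[8] flags=0000 → (cmp)
[9] flags=0000 CC?T → r2=0xc9
[10] flags=0000 VS?F → skip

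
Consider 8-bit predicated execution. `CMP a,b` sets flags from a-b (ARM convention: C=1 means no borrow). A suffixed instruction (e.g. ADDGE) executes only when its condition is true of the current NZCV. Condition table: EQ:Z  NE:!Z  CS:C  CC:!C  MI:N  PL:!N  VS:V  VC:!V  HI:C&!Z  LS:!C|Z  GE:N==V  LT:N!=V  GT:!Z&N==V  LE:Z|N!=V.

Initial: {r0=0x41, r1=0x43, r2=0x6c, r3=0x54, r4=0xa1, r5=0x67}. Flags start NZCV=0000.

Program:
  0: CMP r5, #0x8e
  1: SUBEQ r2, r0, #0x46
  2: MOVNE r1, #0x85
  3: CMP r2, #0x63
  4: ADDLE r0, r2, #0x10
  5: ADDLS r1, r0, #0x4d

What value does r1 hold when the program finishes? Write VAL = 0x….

[0] flags=1001 → (cmp)
[1] flags=1001 EQ?F → skip
[2] flags=1001 NE?T → r1=0x85
[3] flags=0010 → (cmp)
[4] flags=0010 LE?F → skip
[5] flags=0010 LS?F → skip

VAL = 0x85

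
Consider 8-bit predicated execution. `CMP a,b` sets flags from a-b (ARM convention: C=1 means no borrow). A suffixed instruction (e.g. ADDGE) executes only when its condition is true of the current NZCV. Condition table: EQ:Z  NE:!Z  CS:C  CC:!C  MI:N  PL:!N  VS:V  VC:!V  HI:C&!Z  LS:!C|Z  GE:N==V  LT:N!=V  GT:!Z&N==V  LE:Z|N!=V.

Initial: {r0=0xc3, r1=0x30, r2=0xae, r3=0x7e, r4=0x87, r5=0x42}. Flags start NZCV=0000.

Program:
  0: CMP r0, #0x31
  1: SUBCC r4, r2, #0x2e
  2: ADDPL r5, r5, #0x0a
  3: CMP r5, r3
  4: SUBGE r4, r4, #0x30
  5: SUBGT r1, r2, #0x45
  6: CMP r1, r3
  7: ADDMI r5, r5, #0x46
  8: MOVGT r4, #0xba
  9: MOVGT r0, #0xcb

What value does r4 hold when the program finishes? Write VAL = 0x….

VAL = 0x87

[0] flags=1010 → (cmp)
[1] flags=1010 CC?F → skip
[2] flags=1010 PL?F → skip
[3] flags=1000 → (cmp)
[4] flags=1000 GE?F → skip
[5] flags=1000 GT?F → skip
[6] flags=1000 → (cmp)
[7] flags=1000 MI?T → r5=0x88
[8] flags=1000 GT?F → skip
[9] flags=1000 GT?F → skip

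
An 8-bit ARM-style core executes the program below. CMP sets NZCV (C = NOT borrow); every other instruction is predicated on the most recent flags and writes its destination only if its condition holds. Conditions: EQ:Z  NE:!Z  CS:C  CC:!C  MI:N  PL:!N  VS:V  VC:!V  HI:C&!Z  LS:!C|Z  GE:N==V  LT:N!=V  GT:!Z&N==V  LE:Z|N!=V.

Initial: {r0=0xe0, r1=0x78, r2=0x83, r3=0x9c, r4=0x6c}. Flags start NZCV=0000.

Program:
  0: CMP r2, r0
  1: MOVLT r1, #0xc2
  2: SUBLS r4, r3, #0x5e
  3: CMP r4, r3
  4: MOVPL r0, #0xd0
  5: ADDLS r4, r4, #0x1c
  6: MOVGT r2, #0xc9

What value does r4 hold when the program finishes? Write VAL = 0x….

VAL = 0x5a

0: ✓ CMP  NZCV=1000
1: ✓ MOVLT  r1←0xc2
2: ✓ SUBLS  r4←0x3e
3: ✓ CMP  NZCV=1001
4: · MOVPL
5: ✓ ADDLS  r4←0x5a
6: ✓ MOVGT  r2←0xc9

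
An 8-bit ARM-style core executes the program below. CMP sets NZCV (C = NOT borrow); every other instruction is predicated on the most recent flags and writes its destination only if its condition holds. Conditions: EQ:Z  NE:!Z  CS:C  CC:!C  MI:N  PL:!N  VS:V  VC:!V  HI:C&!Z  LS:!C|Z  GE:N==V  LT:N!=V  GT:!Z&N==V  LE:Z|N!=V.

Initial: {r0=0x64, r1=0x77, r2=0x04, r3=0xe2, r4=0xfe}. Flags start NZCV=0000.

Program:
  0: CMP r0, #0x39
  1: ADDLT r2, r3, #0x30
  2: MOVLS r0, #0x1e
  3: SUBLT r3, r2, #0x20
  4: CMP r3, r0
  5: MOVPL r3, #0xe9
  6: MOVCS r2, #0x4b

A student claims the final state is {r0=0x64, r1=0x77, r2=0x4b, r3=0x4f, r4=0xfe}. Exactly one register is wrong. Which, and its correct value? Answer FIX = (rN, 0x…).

0: ✓ CMP  NZCV=0010
1: · ADDLT
2: · MOVLS
3: · SUBLT
4: ✓ CMP  NZCV=0011
5: ✓ MOVPL  r3←0xe9
6: ✓ MOVCS  r2←0x4b

FIX = (r3, 0xe9)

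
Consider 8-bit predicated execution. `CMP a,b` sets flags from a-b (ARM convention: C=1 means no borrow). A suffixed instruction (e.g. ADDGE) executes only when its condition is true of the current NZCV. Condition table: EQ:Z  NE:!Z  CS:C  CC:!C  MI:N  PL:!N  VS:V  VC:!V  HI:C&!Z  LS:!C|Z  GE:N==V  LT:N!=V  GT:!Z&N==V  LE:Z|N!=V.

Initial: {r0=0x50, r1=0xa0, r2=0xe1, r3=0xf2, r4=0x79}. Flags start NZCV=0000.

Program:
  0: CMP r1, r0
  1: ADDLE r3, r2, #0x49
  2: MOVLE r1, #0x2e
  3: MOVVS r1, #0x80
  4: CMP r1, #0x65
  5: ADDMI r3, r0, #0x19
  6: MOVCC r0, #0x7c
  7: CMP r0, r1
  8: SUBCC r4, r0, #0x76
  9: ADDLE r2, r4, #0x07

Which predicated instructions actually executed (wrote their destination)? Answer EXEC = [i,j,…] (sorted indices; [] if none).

[0] flags=0011 → (cmp)
[1] flags=0011 LE?T → r3=0x2a
[2] flags=0011 LE?T → r1=0x2e
[3] flags=0011 VS?T → r1=0x80
[4] flags=0011 → (cmp)
[5] flags=0011 MI?F → skip
[6] flags=0011 CC?F → skip
[7] flags=1001 → (cmp)
[8] flags=1001 CC?T → r4=0xda
[9] flags=1001 LE?F → skip

EXEC = [1,2,3,8]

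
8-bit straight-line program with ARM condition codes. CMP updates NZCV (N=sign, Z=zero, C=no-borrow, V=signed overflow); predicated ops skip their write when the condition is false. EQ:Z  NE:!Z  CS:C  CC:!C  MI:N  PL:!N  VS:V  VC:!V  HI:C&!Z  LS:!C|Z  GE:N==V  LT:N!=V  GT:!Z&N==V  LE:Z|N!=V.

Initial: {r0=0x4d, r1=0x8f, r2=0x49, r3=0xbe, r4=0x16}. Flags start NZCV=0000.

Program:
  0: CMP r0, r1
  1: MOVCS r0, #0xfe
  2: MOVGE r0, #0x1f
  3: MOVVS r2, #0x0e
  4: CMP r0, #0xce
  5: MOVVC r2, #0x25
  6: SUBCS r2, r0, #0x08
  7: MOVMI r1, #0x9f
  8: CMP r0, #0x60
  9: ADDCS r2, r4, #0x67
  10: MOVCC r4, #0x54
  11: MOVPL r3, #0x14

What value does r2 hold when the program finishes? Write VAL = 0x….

[0] flags=1001 → (cmp)
[1] flags=1001 CS?F → skip
[2] flags=1001 GE?T → r0=0x1f
[3] flags=1001 VS?T → r2=0x0e
[4] flags=0000 → (cmp)
[5] flags=0000 VC?T → r2=0x25
[6] flags=0000 CS?F → skip
[7] flags=0000 MI?F → skip
[8] flags=1000 → (cmp)
[9] flags=1000 CS?F → skip
[10] flags=1000 CC?T → r4=0x54
[11] flags=1000 PL?F → skip

VAL = 0x25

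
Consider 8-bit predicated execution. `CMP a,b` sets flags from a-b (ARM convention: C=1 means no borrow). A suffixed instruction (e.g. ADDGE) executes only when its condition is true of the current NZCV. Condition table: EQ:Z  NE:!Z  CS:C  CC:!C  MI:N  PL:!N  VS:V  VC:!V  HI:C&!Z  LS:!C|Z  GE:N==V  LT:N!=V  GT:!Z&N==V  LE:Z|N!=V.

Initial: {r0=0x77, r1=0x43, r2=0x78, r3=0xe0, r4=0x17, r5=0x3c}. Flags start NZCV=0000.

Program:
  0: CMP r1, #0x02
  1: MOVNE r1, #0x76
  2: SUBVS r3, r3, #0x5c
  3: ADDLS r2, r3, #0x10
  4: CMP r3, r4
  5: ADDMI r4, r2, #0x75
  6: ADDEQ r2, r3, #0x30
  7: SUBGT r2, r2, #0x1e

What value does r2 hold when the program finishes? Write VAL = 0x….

VAL = 0x78

[0] flags=0010 → (cmp)
[1] flags=0010 NE?T → r1=0x76
[2] flags=0010 VS?F → skip
[3] flags=0010 LS?F → skip
[4] flags=1010 → (cmp)
[5] flags=1010 MI?T → r4=0xed
[6] flags=1010 EQ?F → skip
[7] flags=1010 GT?F → skip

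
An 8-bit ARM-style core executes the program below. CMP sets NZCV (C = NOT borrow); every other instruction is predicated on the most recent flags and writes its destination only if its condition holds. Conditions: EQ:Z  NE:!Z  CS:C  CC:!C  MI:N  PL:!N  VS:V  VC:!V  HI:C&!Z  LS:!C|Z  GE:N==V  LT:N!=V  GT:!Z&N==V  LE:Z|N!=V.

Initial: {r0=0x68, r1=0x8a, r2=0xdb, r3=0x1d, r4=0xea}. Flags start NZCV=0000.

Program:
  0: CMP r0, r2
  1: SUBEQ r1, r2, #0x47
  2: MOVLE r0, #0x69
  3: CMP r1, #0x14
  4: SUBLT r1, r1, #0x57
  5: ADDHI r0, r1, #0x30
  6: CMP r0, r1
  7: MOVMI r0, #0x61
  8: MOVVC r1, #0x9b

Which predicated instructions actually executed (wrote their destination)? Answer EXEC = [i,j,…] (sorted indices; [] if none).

EXEC = [4,5,8]

0: ✓ CMP  NZCV=1001
1: · SUBEQ
2: · MOVLE
3: ✓ CMP  NZCV=0011
4: ✓ SUBLT  r1←0x33
5: ✓ ADDHI  r0←0x63
6: ✓ CMP  NZCV=0010
7: · MOVMI
8: ✓ MOVVC  r1←0x9b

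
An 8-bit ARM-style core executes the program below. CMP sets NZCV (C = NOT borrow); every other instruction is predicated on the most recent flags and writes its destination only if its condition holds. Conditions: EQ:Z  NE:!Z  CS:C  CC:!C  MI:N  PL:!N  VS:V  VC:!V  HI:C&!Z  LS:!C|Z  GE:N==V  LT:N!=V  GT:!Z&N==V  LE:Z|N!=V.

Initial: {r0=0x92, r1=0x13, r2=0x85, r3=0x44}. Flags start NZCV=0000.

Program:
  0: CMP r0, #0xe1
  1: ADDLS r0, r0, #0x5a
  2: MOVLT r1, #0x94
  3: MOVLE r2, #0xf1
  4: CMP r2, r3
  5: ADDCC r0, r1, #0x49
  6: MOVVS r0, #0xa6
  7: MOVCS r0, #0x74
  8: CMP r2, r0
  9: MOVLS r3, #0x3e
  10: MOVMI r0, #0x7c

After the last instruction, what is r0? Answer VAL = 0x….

[0] flags=1000 → (cmp)
[1] flags=1000 LS?T → r0=0xec
[2] flags=1000 LT?T → r1=0x94
[3] flags=1000 LE?T → r2=0xf1
[4] flags=1010 → (cmp)
[5] flags=1010 CC?F → skip
[6] flags=1010 VS?F → skip
[7] flags=1010 CS?T → r0=0x74
[8] flags=0011 → (cmp)
[9] flags=0011 LS?F → skip
[10] flags=0011 MI?F → skip

VAL = 0x74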